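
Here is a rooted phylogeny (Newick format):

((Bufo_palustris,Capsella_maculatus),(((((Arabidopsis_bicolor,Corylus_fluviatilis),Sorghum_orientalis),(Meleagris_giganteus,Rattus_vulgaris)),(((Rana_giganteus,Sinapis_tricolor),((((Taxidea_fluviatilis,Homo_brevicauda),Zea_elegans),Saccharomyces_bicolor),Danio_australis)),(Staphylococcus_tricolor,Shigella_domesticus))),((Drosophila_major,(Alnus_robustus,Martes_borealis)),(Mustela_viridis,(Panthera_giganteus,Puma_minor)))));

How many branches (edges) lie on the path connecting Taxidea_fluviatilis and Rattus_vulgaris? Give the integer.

10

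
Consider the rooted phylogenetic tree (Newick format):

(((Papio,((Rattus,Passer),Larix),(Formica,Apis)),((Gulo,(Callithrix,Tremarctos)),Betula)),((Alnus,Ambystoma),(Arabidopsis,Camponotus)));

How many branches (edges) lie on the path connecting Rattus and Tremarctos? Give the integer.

The MRCA of Rattus and Tremarctos is the node subtending ((Papio,((Rattus,Passer),Larix),(Formica,Apis)),((Gulo,(Callithrix,Tremarctos)),Betula)).
From Rattus up to that node: 4 branches. From Tremarctos up to the same node: 4 branches. Total: 4 + 4 = 8.

8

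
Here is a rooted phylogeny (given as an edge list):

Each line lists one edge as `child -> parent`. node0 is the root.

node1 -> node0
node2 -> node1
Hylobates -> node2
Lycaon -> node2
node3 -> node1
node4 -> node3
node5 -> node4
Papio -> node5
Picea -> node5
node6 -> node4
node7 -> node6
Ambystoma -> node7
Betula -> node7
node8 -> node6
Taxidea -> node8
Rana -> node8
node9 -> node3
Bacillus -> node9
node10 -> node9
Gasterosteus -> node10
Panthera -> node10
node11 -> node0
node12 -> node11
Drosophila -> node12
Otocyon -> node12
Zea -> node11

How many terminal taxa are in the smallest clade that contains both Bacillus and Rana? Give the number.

9

The MRCA of Bacillus and Rana is the node subtending (((Papio,Picea),((Ambystoma,Betula),(Taxidea,Rana))),(Bacillus,(Gasterosteus,Panthera))).
That clade contains 9 terminal taxa: Ambystoma, Bacillus, Betula, Gasterosteus, Panthera, Papio, Picea, Rana, Taxidea.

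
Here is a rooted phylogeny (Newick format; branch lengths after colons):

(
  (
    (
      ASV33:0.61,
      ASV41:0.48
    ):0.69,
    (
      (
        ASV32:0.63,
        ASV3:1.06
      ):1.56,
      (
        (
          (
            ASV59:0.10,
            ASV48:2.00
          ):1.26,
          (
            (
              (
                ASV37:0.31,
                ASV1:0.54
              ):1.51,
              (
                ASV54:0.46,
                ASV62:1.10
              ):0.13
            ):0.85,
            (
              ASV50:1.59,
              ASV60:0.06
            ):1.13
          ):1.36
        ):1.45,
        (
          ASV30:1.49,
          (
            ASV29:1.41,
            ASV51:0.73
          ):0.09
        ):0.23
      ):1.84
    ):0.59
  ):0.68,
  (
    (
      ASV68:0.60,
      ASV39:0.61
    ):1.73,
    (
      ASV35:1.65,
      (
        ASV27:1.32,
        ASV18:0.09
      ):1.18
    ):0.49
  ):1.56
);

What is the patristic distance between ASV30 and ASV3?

6.18

The path runs ASV30 → … → MRCA → … → ASV3; the MRCA is the node subtending ((ASV32,ASV3),(((ASV59,ASV48),(((ASV37,ASV1),(ASV54,ASV62)),(ASV50,ASV60))),(ASV30,(ASV29,ASV51)))).
Branch lengths along that path: 1.49 + 0.23 + 1.84 + 1.56 + 1.06 = 6.18.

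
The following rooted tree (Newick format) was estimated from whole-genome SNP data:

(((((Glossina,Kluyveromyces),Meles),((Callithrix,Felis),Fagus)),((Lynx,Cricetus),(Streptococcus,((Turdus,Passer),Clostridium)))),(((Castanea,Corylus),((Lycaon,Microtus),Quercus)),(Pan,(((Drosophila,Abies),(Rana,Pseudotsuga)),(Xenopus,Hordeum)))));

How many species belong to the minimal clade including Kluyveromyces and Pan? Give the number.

24

The MRCA of Kluyveromyces and Pan is the root, so the clade is the entire tree.
That clade contains 24 terminal taxa: Abies, Callithrix, Castanea, Clostridium, Corylus, Cricetus, Drosophila, Fagus, Felis, Glossina, Hordeum, Kluyveromyces, Lycaon, Lynx, Meles, Microtus, Pan, Passer, Pseudotsuga, Quercus, Rana, Streptococcus, Turdus, Xenopus.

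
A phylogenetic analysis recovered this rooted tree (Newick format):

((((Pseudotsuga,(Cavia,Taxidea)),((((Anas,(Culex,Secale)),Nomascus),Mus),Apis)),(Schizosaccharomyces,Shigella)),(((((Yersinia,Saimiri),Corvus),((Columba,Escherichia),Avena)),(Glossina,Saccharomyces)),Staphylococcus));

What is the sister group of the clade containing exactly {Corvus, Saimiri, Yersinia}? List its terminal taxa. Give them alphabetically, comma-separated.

The clade containing exactly {Corvus, Saimiri, Yersinia} attaches to the tree at the node subtending (((Yersinia,Saimiri),Corvus),((Columba,Escherichia),Avena)).
The other lineage descending from that same node — the sister group — is ((Columba,Escherichia),Avena); its 3 tips in alphabetical order are the answer.

Avena, Columba, Escherichia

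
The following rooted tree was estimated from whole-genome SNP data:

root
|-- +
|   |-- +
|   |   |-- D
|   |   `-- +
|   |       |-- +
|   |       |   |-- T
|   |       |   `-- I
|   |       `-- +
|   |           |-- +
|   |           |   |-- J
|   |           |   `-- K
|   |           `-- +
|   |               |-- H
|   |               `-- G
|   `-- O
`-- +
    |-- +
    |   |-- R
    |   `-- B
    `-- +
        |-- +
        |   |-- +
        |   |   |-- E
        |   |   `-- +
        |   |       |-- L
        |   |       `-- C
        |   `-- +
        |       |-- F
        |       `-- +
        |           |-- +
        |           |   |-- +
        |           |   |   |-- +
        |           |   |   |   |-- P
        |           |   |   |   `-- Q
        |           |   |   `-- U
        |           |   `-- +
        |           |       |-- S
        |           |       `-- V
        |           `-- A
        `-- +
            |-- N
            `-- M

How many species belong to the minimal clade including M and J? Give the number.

22

The MRCA of M and J is the root, so the clade is the entire tree.
That clade contains 22 terminal taxa: A, B, C, D, E, F, G, H, I, J, K, L, M, N, O, P, Q, R, S, T, U, V.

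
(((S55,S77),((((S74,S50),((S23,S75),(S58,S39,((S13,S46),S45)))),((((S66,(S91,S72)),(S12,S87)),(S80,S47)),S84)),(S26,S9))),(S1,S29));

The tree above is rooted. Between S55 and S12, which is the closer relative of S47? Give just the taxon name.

S12

The MRCA of S47 and S12 subtends (((S66,(S91,S72)),(S12,S87)),(S80,S47)) (7 taxa).
The MRCA of S47 and S55 subtends ((S55,S77),((((S74,S50),((S23,S75),(S58,S39,((S13,S46),S45)))),((((S66,(S91,S72)),(S12,S87)),(S80,S47)),S84)),(S26,S9))) (21 taxa).
The first is nested inside the second, so S47 shares a more recent common ancestor with S12.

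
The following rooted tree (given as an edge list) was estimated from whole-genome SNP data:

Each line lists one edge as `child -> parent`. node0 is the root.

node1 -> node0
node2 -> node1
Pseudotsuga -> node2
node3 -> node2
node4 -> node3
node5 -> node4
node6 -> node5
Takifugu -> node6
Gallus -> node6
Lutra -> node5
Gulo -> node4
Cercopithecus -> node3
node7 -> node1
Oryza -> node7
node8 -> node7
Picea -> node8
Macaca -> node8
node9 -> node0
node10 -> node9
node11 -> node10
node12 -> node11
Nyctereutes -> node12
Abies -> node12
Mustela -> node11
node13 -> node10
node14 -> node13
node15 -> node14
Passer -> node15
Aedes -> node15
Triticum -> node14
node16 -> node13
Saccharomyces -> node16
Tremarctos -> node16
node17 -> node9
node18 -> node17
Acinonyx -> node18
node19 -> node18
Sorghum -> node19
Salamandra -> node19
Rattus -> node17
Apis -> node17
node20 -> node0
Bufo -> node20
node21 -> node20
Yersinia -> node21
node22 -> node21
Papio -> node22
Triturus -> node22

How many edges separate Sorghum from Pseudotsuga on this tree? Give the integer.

The MRCA of Sorghum and Pseudotsuga is the root of the tree.
From Sorghum up to that node: 5 branches. From Pseudotsuga up to the same node: 3 branches. Total: 5 + 3 = 8.

8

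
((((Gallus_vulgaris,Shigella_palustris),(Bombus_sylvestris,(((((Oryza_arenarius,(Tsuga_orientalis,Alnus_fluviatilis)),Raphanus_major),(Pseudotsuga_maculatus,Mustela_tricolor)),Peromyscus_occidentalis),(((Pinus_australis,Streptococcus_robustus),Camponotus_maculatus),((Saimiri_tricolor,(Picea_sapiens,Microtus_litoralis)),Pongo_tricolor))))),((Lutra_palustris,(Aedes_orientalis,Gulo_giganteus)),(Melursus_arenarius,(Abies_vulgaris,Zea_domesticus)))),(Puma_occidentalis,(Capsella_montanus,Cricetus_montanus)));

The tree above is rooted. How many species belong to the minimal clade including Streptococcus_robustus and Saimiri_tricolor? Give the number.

7

The MRCA of Streptococcus_robustus and Saimiri_tricolor is the node subtending (((Pinus_australis,Streptococcus_robustus),Camponotus_maculatus),((Saimiri_tricolor,(Picea_sapiens,Microtus_litoralis)),Pongo_tricolor)).
That clade contains 7 terminal taxa: Camponotus_maculatus, Microtus_litoralis, Picea_sapiens, Pinus_australis, Pongo_tricolor, Saimiri_tricolor, Streptococcus_robustus.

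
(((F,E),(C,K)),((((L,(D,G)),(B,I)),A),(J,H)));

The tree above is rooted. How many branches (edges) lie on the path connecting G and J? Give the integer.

7

The MRCA of G and J is the node subtending ((((L,(D,G)),(B,I)),A),(J,H)).
From G up to that node: 5 branches. From J up to the same node: 2 branches. Total: 5 + 2 = 7.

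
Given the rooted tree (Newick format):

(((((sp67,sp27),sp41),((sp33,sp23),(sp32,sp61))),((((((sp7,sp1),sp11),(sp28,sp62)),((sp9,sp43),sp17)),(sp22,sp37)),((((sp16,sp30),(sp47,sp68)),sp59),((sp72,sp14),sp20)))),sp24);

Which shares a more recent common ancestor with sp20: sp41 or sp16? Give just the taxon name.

The MRCA of sp20 and sp16 subtends ((((sp16,sp30),(sp47,sp68)),sp59),((sp72,sp14),sp20)) (8 taxa).
The MRCA of sp20 and sp41 subtends ((((sp67,sp27),sp41),((sp33,sp23),(sp32,sp61))),((((((sp7,sp1),sp11),(sp28,sp62)),((sp9,sp43),sp17)),(sp22,sp37)),((((sp16,sp30),(sp47,sp68)),sp59),((sp72,sp14),sp20)))) (25 taxa).
The first is nested inside the second, so sp20 shares a more recent common ancestor with sp16.

sp16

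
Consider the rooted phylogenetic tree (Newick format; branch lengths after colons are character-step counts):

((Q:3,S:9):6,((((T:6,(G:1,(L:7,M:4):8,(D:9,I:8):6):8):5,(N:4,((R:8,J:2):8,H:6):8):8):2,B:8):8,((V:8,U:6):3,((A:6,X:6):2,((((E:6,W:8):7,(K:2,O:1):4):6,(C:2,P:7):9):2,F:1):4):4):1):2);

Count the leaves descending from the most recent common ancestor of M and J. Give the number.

10

The MRCA of M and J is the node subtending ((T,(G,(L,M),(D,I))),(N,((R,J),H))).
That clade contains 10 terminal taxa: D, G, H, I, J, L, M, N, R, T.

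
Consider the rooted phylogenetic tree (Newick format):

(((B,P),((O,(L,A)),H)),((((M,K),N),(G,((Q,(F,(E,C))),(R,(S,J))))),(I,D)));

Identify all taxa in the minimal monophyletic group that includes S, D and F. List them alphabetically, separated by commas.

Tracing S: it sits inside (S,J).
Tracing D: it sits inside (I,D).
Tracing F: it sits inside (F,(E,C)).
The smallest clade enclosing all 3 is ((((M,K),N),(G,((Q,(F,(E,C))),(R,(S,J))))),(I,D)); the answer is its 13 terminal taxa in alphabetical order.

C, D, E, F, G, I, J, K, M, N, Q, R, S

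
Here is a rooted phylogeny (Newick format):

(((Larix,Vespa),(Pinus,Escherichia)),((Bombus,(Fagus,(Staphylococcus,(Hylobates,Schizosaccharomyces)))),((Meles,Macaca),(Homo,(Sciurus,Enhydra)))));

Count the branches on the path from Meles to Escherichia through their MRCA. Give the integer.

7

The MRCA of Meles and Escherichia is the root of the tree.
From Meles up to that node: 4 branches. From Escherichia up to the same node: 3 branches. Total: 4 + 3 = 7.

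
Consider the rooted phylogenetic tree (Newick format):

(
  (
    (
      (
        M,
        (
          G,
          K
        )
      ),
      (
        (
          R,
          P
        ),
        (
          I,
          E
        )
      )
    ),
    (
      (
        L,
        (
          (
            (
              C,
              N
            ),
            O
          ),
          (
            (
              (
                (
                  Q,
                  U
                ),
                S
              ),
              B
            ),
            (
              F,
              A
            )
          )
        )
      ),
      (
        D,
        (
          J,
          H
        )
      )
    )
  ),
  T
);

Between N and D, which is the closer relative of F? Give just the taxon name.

The MRCA of F and N subtends (((C,N),O),((((Q,U),S),B),(F,A))) (9 taxa).
The MRCA of F and D subtends ((L,(((C,N),O),((((Q,U),S),B),(F,A)))),(D,(J,H))) (13 taxa).
The first is nested inside the second, so F shares a more recent common ancestor with N.

N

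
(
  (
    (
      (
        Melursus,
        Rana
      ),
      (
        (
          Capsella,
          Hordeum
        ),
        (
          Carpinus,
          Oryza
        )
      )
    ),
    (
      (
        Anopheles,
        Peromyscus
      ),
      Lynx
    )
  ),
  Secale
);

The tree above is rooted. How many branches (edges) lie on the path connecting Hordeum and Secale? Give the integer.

6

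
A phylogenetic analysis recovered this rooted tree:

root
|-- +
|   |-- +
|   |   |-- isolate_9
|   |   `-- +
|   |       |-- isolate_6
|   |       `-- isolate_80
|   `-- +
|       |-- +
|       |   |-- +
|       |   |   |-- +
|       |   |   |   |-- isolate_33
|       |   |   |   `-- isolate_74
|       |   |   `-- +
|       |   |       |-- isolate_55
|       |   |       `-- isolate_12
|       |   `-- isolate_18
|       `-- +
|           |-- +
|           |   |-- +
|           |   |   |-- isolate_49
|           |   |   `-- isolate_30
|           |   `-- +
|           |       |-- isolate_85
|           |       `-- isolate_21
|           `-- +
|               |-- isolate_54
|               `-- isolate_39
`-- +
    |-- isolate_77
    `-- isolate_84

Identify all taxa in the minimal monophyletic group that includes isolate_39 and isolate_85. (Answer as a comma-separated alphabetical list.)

isolate_21, isolate_30, isolate_39, isolate_49, isolate_54, isolate_85

Tracing isolate_39: it sits inside (isolate_54,isolate_39).
Tracing isolate_85: it sits inside (isolate_85,isolate_21).
The smallest clade enclosing both is (((isolate_49,isolate_30),(isolate_85,isolate_21)),(isolate_54,isolate_39)); the answer is its 6 terminal taxa in alphabetical order.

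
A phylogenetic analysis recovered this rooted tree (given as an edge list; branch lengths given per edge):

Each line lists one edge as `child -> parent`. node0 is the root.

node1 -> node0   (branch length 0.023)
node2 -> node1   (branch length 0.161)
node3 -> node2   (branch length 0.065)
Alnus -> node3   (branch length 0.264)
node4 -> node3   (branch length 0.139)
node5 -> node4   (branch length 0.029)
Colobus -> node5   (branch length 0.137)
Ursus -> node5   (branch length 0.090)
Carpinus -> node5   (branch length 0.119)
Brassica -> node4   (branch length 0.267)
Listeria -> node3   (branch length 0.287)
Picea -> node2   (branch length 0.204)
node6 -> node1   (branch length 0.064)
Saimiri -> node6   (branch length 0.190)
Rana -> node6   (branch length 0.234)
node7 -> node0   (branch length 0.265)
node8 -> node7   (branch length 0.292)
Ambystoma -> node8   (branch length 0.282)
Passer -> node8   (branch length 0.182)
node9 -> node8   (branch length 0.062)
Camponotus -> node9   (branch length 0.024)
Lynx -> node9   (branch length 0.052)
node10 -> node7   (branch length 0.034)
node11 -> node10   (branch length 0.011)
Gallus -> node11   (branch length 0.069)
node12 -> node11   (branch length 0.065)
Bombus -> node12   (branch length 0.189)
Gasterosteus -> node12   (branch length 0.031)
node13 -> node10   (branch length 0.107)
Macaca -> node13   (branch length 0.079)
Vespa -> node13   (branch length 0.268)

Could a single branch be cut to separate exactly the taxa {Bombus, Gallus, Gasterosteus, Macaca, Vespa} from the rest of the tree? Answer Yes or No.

The most recent common ancestor of these taxa subtends ((Gallus,(Bombus,Gasterosteus)),(Macaca,Vespa)).
That clade has exactly 5 tips — every listed taxon and nothing else — so the group is monophyletic.

Yes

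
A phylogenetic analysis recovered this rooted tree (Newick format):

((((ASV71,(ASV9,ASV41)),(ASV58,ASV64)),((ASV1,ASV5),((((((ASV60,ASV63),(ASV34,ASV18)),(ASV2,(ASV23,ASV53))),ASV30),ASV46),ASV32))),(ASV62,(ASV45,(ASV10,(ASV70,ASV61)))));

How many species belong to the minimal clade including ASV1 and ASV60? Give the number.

The MRCA of ASV1 and ASV60 is the node subtending ((ASV1,ASV5),((((((ASV60,ASV63),(ASV34,ASV18)),(ASV2,(ASV23,ASV53))),ASV30),ASV46),ASV32)).
That clade contains 12 terminal taxa: ASV1, ASV18, ASV2, ASV23, ASV30, ASV32, ASV34, ASV46, ASV5, ASV53, ASV60, ASV63.

12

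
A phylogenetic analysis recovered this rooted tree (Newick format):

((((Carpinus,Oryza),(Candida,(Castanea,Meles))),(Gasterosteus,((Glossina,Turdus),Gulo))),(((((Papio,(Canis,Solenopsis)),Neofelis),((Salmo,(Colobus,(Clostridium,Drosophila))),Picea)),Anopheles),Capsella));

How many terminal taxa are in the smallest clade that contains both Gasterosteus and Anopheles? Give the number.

The MRCA of Gasterosteus and Anopheles is the root, so the clade is the entire tree.
That clade contains 20 terminal taxa: Anopheles, Candida, Canis, Capsella, Carpinus, Castanea, Clostridium, Colobus, Drosophila, Gasterosteus, Glossina, Gulo, Meles, Neofelis, Oryza, Papio, Picea, Salmo, Solenopsis, Turdus.

20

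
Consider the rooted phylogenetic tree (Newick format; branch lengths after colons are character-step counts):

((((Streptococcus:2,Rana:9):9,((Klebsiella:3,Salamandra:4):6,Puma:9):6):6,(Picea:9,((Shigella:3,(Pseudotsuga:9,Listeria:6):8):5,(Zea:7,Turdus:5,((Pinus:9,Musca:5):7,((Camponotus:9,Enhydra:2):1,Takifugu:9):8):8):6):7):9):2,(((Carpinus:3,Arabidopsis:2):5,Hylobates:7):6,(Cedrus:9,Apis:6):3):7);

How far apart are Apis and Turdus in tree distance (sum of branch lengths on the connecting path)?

The path runs Apis → … → MRCA → … → Turdus; the MRCA is the root of the tree.
Branch lengths along that path: 6 + 3 + 7 + 2 + 9 + 7 + 6 + 5 = 45.

45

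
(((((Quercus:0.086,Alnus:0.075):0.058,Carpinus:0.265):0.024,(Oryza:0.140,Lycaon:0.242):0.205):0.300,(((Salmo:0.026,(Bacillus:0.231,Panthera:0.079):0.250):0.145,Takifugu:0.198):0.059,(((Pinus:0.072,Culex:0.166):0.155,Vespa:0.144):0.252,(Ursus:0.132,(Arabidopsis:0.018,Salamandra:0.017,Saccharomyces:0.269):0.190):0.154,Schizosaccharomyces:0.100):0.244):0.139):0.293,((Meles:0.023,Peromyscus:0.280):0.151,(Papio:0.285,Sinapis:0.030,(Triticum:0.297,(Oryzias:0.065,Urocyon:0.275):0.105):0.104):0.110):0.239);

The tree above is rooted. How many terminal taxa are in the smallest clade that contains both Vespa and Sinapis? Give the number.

The MRCA of Vespa and Sinapis is the root, so the clade is the entire tree.
That clade contains 24 terminal taxa: Alnus, Arabidopsis, Bacillus, Carpinus, Culex, Lycaon, Meles, Oryza, Oryzias, Panthera, Papio, Peromyscus, Pinus, Quercus, Saccharomyces, Salamandra, Salmo, Schizosaccharomyces, Sinapis, Takifugu, Triticum, Urocyon, Ursus, Vespa.

24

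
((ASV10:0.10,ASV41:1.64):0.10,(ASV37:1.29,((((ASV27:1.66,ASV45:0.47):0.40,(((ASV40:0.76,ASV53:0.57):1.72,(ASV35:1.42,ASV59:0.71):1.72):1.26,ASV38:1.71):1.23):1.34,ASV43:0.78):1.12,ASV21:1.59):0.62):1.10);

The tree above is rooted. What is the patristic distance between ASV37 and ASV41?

The path runs ASV37 → … → MRCA → … → ASV41; the MRCA is the root of the tree.
Branch lengths along that path: 1.29 + 1.10 + 0.10 + 1.64 = 4.13.

4.13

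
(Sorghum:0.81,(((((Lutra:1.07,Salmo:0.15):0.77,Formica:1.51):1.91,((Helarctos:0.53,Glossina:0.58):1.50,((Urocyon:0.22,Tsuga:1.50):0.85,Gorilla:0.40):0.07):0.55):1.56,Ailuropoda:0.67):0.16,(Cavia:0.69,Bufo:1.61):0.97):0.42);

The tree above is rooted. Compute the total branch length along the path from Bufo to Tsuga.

7.27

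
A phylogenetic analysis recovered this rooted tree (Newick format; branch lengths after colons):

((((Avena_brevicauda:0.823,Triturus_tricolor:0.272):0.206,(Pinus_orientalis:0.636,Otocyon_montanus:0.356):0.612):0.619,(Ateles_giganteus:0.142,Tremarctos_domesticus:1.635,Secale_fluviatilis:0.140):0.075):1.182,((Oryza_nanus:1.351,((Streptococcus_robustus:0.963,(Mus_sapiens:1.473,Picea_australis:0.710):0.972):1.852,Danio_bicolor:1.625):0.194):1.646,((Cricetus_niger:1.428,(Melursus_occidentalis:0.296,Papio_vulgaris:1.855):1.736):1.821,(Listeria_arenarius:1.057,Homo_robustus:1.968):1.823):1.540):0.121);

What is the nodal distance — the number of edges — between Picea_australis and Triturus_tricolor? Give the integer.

The MRCA of Picea_australis and Triturus_tricolor is the root of the tree.
From Picea_australis up to that node: 6 branches. From Triturus_tricolor up to the same node: 4 branches. Total: 6 + 4 = 10.

10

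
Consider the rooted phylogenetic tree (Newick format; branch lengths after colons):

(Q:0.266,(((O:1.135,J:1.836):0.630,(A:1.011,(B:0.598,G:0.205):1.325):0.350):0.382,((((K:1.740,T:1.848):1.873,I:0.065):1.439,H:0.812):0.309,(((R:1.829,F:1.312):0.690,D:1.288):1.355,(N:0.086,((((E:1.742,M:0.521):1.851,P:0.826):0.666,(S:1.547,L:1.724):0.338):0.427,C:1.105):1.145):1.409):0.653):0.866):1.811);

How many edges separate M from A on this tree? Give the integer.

11

The MRCA of M and A is the node subtending (((O,J),(A,(B,G))),((((K,T),I),H),(((R,F),D),(N,((((E,M),P),(S,L)),C))))).
From M up to that node: 8 branches. From A up to the same node: 3 branches. Total: 8 + 3 = 11.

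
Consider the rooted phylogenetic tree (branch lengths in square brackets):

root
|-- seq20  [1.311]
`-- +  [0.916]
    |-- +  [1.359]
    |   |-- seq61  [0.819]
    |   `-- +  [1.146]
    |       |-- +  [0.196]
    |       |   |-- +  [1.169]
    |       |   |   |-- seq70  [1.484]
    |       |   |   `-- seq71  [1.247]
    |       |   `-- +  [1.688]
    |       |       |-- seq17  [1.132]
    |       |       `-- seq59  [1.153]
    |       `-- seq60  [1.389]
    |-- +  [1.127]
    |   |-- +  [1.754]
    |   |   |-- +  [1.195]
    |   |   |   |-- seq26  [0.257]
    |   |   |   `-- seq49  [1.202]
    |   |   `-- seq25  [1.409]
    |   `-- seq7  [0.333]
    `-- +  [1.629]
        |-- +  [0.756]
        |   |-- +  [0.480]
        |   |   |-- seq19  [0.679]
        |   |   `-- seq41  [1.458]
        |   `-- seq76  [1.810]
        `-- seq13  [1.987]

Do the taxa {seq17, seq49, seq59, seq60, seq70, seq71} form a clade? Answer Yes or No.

No

The MRCA of the listed taxa subtends ((seq61,(((seq70,seq71),(seq17,seq59)),seq60)),(((seq26,seq49),seq25),seq7),(((seq19,seq41),seq76),seq13)).
That clade also contains seq13, seq19, seq25, seq26, seq41, seq61, seq7, seq76, which are not in the proposed group, so the group is not monophyletic.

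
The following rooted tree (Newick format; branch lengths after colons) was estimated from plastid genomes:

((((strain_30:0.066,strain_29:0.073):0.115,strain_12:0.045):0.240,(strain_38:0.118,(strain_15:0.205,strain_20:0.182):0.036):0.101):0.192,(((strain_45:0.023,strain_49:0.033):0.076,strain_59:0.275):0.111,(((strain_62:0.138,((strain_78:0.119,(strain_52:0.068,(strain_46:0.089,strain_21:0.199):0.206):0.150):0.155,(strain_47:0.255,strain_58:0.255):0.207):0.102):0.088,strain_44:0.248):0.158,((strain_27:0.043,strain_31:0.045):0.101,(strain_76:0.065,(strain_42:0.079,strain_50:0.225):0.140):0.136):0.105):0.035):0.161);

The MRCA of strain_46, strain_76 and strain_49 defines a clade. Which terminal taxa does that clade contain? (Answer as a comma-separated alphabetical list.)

strain_21, strain_27, strain_31, strain_42, strain_44, strain_45, strain_46, strain_47, strain_49, strain_50, strain_52, strain_58, strain_59, strain_62, strain_76, strain_78

Tracing strain_46: it sits inside (strain_46,strain_21).
Tracing strain_76: it sits inside (strain_76,(strain_42,strain_50)).
Tracing strain_49: it sits inside (strain_45,strain_49).
The smallest clade enclosing all 3 is (((strain_45,strain_49),strain_59),(((strain_62,((strain_78,(strain_52,(strain_46,strain_21))),(strain_47,strain_58))),strain_44),((strain_27,strain_31),(strain_76,(strain_42,strain_50))))); the answer is its 16 terminal taxa in alphabetical order.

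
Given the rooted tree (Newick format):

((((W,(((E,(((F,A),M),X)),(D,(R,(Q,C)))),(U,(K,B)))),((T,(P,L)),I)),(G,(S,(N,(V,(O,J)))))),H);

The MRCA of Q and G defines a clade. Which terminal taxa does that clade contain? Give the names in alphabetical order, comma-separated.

A, B, C, D, E, F, G, I, J, K, L, M, N, O, P, Q, R, S, T, U, V, W, X

Tracing Q: it sits inside (Q,C).
Tracing G: it sits inside (G,(S,(N,(V,(O,J))))).
The smallest clade enclosing both is (((W,(((E,(((F,A),M),X)),(D,(R,(Q,C)))),(U,(K,B)))),((T,(P,L)),I)),(G,(S,(N,(V,(O,J)))))); the answer is its 23 terminal taxa in alphabetical order.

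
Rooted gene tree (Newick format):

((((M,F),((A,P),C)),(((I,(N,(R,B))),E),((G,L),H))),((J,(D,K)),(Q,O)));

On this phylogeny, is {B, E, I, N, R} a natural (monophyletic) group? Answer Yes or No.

Yes

The most recent common ancestor of these taxa subtends ((I,(N,(R,B))),E).
That clade has exactly 5 tips — every listed taxon and nothing else — so the group is monophyletic.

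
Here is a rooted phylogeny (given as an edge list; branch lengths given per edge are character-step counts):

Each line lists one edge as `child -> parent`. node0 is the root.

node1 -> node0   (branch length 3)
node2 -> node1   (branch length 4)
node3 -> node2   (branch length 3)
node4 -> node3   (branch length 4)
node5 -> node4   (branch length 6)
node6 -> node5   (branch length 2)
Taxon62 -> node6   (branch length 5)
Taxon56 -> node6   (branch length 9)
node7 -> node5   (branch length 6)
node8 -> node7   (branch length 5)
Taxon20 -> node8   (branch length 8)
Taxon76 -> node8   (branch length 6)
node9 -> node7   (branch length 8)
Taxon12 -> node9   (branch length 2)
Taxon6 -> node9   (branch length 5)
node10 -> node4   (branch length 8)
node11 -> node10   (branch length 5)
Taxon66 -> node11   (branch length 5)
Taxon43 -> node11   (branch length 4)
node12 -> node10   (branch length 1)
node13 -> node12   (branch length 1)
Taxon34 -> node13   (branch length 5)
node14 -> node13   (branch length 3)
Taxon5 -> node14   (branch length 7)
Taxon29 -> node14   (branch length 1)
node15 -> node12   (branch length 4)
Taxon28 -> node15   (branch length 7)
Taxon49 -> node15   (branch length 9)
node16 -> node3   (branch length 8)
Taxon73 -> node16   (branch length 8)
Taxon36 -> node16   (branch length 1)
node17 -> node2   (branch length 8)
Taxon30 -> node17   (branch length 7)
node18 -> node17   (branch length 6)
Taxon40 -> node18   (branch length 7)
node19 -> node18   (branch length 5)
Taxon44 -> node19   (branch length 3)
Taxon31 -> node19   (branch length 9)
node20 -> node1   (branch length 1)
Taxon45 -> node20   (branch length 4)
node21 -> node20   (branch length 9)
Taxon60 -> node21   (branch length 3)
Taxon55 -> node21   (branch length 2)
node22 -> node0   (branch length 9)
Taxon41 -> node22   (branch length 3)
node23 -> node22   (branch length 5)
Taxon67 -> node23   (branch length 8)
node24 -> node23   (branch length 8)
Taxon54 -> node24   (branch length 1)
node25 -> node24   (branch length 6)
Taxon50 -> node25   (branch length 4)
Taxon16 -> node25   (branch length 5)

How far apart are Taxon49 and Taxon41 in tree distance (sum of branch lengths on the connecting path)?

48

The path runs Taxon49 → … → MRCA → … → Taxon41; the MRCA is the root of the tree.
Branch lengths along that path: 9 + 4 + 1 + 8 + 4 + 3 + 4 + 3 + 9 + 3 = 48.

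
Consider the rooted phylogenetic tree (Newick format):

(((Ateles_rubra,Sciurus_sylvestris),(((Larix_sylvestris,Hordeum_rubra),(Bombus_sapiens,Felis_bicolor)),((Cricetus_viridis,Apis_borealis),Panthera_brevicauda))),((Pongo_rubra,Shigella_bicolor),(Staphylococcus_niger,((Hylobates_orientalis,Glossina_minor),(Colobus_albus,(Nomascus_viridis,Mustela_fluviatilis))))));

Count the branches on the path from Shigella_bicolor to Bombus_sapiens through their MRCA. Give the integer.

8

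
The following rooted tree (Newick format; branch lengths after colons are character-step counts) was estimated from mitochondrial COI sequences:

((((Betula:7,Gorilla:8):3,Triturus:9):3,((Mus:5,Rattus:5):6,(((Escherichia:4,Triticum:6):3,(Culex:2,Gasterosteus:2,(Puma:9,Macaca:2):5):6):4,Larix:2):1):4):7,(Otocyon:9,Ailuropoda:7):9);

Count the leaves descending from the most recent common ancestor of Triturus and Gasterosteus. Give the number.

12

The MRCA of Triturus and Gasterosteus is the node subtending (((Betula,Gorilla),Triturus),((Mus,Rattus),(((Escherichia,Triticum),(Culex,Gasterosteus,(Puma,Macaca))),Larix))).
That clade contains 12 terminal taxa: Betula, Culex, Escherichia, Gasterosteus, Gorilla, Larix, Macaca, Mus, Puma, Rattus, Triticum, Triturus.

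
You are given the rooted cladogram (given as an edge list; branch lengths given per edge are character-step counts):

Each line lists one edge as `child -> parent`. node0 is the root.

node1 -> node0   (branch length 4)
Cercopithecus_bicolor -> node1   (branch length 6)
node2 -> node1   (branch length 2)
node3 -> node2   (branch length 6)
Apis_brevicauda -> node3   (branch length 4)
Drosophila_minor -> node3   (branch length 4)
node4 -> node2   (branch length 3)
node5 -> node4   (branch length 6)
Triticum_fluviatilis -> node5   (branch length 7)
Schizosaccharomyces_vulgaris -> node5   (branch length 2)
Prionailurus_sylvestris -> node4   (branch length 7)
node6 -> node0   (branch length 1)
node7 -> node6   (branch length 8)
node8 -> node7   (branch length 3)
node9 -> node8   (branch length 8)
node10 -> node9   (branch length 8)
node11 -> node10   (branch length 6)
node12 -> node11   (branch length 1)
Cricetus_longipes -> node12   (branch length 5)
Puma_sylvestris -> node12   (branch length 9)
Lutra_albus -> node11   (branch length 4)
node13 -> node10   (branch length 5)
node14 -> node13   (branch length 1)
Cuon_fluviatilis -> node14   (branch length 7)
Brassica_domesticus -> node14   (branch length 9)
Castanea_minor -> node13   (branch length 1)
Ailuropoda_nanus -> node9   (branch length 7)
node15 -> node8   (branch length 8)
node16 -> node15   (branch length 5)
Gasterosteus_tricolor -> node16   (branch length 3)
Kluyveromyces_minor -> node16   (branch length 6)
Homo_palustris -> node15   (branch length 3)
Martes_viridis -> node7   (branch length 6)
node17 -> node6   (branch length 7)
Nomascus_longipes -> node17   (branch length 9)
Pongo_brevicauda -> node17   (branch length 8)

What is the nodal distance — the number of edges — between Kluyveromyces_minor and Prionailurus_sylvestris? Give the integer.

The MRCA of Kluyveromyces_minor and Prionailurus_sylvestris is the root of the tree.
From Kluyveromyces_minor up to that node: 6 branches. From Prionailurus_sylvestris up to the same node: 4 branches. Total: 6 + 4 = 10.

10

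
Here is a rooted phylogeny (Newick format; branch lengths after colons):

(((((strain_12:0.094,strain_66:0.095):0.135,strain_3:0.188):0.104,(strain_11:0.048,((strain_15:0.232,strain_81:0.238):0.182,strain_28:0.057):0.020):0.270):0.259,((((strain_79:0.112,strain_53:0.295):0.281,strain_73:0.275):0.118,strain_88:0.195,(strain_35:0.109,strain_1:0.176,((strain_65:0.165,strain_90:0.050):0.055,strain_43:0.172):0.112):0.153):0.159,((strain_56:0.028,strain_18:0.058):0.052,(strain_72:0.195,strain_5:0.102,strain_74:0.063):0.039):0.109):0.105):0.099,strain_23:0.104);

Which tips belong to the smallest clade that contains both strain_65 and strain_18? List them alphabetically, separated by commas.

Tracing strain_65: it sits inside (strain_65,strain_90).
Tracing strain_18: it sits inside (strain_56,strain_18).
The smallest clade enclosing both is ((((strain_79,strain_53),strain_73),strain_88,(strain_35,strain_1,((strain_65,strain_90),strain_43))),((strain_56,strain_18),(strain_72,strain_5,strain_74))); the answer is its 14 terminal taxa in alphabetical order.

strain_1, strain_18, strain_35, strain_43, strain_5, strain_53, strain_56, strain_65, strain_72, strain_73, strain_74, strain_79, strain_88, strain_90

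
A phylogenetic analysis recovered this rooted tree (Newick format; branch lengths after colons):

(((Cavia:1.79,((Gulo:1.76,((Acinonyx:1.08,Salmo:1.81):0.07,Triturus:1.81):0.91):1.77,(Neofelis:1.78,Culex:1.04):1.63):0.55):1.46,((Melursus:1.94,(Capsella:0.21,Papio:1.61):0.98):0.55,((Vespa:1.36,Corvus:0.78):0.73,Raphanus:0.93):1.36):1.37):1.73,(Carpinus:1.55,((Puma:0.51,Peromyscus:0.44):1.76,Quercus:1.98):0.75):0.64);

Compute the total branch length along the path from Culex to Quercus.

The path runs Culex → … → MRCA → … → Quercus; the MRCA is the root of the tree.
Branch lengths along that path: 1.04 + 1.63 + 0.55 + 1.46 + 1.73 + 0.64 + 0.75 + 1.98 = 9.78.

9.78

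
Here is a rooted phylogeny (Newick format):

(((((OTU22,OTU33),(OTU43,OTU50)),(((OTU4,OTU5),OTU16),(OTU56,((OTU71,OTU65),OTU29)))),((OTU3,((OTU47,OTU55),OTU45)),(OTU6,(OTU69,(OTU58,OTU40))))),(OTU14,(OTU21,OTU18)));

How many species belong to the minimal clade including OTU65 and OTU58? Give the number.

The MRCA of OTU65 and OTU58 is the node subtending ((((OTU22,OTU33),(OTU43,OTU50)),(((OTU4,OTU5),OTU16),(OTU56,((OTU71,OTU65),OTU29)))),((OTU3,((OTU47,OTU55),OTU45)),(OTU6,(OTU69,(OTU58,OTU40))))).
That clade contains 19 terminal taxa: OTU16, OTU22, OTU29, OTU3, OTU33, OTU4, OTU40, OTU43, OTU45, OTU47, OTU5, OTU50, OTU55, OTU56, OTU58, OTU6, OTU65, OTU69, OTU71.

19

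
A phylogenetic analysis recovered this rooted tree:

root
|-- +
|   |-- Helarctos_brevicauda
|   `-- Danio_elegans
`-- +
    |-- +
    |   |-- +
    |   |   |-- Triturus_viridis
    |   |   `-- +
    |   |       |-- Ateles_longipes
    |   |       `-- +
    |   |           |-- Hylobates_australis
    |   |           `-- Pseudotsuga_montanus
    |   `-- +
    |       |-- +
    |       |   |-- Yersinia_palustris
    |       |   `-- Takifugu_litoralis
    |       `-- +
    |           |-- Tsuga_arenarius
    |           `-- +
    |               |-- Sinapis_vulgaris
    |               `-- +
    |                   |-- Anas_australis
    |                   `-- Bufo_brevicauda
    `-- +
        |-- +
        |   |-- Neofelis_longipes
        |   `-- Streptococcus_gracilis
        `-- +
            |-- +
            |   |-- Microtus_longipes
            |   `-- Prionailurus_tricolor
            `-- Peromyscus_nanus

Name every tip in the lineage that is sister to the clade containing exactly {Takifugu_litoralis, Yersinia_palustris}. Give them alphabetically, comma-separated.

The clade containing exactly {Takifugu_litoralis, Yersinia_palustris} attaches to the tree at the node subtending ((Yersinia_palustris,Takifugu_litoralis),(Tsuga_arenarius,(Sinapis_vulgaris,(Anas_australis,Bufo_brevicauda)))).
The other lineage descending from that same node — the sister group — is (Tsuga_arenarius,(Sinapis_vulgaris,(Anas_australis,Bufo_brevicauda))); its 4 tips in alphabetical order are the answer.

Anas_australis, Bufo_brevicauda, Sinapis_vulgaris, Tsuga_arenarius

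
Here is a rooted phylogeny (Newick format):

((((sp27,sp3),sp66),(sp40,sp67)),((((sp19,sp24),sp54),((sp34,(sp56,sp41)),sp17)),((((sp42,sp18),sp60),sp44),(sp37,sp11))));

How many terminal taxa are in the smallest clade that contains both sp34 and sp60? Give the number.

13

The MRCA of sp34 and sp60 is the node subtending ((((sp19,sp24),sp54),((sp34,(sp56,sp41)),sp17)),((((sp42,sp18),sp60),sp44),(sp37,sp11))).
That clade contains 13 terminal taxa: sp11, sp17, sp18, sp19, sp24, sp34, sp37, sp41, sp42, sp44, sp54, sp56, sp60.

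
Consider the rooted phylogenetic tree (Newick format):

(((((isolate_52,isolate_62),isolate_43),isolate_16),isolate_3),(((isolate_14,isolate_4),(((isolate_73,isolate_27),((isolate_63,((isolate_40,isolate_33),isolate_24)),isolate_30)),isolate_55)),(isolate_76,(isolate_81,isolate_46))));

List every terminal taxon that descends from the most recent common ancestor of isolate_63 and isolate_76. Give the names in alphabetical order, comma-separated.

Tracing isolate_63: it sits inside (isolate_63,((isolate_40,isolate_33),isolate_24)).
Tracing isolate_76: it sits inside (isolate_76,(isolate_81,isolate_46)).
The smallest clade enclosing both is (((isolate_14,isolate_4),(((isolate_73,isolate_27),((isolate_63,((isolate_40,isolate_33),isolate_24)),isolate_30)),isolate_55)),(isolate_76,(isolate_81,isolate_46))); the answer is its 13 terminal taxa in alphabetical order.

isolate_14, isolate_24, isolate_27, isolate_30, isolate_33, isolate_4, isolate_40, isolate_46, isolate_55, isolate_63, isolate_73, isolate_76, isolate_81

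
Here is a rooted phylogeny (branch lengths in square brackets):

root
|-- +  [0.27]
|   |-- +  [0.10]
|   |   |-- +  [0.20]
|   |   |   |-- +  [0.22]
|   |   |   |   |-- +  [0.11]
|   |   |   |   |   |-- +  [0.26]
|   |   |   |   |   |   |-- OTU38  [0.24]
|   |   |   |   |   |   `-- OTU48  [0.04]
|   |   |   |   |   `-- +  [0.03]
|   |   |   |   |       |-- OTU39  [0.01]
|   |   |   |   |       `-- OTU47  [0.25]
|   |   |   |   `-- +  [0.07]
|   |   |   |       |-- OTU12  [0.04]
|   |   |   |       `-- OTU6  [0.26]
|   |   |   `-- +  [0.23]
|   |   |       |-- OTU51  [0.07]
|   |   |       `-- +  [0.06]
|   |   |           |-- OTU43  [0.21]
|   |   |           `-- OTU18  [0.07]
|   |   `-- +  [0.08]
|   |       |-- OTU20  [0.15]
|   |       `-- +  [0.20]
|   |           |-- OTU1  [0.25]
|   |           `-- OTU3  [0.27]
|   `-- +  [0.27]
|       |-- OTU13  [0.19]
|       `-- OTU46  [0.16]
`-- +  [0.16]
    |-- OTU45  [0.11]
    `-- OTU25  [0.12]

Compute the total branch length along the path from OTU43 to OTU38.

1.33

The path runs OTU43 → … → MRCA → … → OTU38; the MRCA is the node subtending ((((OTU38,OTU48),(OTU39,OTU47)),(OTU12,OTU6)),(OTU51,(OTU43,OTU18))).
Branch lengths along that path: 0.21 + 0.06 + 0.23 + 0.22 + 0.11 + 0.26 + 0.24 = 1.33.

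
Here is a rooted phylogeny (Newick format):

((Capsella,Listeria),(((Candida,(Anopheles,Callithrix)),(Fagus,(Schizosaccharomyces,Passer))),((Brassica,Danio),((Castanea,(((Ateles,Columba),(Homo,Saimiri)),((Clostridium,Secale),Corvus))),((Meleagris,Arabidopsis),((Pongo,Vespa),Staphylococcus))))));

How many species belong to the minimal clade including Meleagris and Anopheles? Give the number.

The MRCA of Meleagris and Anopheles is the node subtending (((Candida,(Anopheles,Callithrix)),(Fagus,(Schizosaccharomyces,Passer))),((Brassica,Danio),((Castanea,(((Ateles,Columba),(Homo,Saimiri)),((Clostridium,Secale),Corvus))),((Meleagris,Arabidopsis),((Pongo,Vespa),Staphylococcus))))).
That clade contains 21 terminal taxa: Anopheles, Arabidopsis, Ateles, Brassica, Callithrix, Candida, Castanea, Clostridium, Columba, Corvus, Danio, Fagus, Homo, Meleagris, Passer, Pongo, Saimiri, Schizosaccharomyces, Secale, Staphylococcus, Vespa.

21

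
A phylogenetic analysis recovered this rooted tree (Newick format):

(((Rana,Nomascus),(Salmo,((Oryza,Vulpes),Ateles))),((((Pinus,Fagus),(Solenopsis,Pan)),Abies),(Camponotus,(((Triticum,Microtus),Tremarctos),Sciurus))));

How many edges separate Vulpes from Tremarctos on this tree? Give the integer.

10

The MRCA of Vulpes and Tremarctos is the root of the tree.
From Vulpes up to that node: 5 branches. From Tremarctos up to the same node: 5 branches. Total: 5 + 5 = 10.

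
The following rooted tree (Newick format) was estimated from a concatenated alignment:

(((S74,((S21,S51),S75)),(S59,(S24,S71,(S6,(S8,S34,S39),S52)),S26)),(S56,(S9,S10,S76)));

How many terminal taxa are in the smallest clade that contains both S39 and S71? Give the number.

The MRCA of S39 and S71 is the node subtending (S24,S71,(S6,(S8,S34,S39),S52)).
That clade contains 7 terminal taxa: S24, S34, S39, S52, S6, S71, S8.

7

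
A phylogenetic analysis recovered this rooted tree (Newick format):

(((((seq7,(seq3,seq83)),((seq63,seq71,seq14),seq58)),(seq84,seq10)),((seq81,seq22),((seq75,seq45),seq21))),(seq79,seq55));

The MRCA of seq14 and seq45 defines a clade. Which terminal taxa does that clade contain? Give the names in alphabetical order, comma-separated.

Tracing seq14: it sits inside (seq63,seq71,seq14).
Tracing seq45: it sits inside (seq75,seq45).
The smallest clade enclosing both is ((((seq7,(seq3,seq83)),((seq63,seq71,seq14),seq58)),(seq84,seq10)),((seq81,seq22),((seq75,seq45),seq21))); the answer is its 14 terminal taxa in alphabetical order.

seq10, seq14, seq21, seq22, seq3, seq45, seq58, seq63, seq7, seq71, seq75, seq81, seq83, seq84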